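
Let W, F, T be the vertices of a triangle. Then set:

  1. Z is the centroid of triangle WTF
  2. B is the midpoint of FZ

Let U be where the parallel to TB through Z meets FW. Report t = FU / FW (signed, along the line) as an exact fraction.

t = 2/5

Work in coordinates with W = (0, 0), F = (1, 0), T = (0, 1).
1. Z is the centroid of triangle WTF ⇒ Z = (1/3, 1/3)
2. B is the midpoint of FZ ⇒ B = (2/3, 1/6)
through Z parallel to TB: direction (2/3, -5/6); meets FW at U = (3/5, 0)
U = F + t·(W−F) with t = 2/5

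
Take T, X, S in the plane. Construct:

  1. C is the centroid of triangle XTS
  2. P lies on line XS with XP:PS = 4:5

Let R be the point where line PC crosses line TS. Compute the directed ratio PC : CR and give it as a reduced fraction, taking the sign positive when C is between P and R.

PC:CR = 2/3

Set T = (0, 0), X = (1, 0), S = (0, 1); any affine frame gives the same invariant.
1. C is the centroid of triangle XTS ⇒ C = (1/3, 1/3)
2. P lies on line XS with XP:PS = 4:5 ⇒ P = (5/9, 4/9)
line PC meets TS at R = (0, 1/6)
C = P + t·(R−P) with t = 2/5, so PC:CR = 2/5:3/5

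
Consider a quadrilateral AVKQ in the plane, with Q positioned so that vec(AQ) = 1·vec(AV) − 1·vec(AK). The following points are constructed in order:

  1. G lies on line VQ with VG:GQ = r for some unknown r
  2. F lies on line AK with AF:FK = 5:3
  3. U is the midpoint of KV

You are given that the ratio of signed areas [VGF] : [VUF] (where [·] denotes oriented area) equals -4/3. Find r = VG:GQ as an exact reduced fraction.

r = 1/3

Work in coordinates with A = (0, 0), V = (1, 0), K = (0, 1), Q = (1, -1).
1. With VG:GQ = r, write λ = r/(r+1) so G = V + λ·(Q−V); G is affine-linear in λ
2. F lies on line AK with AF:FK = 5:3 ⇒ F = (0, 5/8)
3. U is the midpoint of KV ⇒ U = (1/2, 1/2)
Every point depending on G is an affine combination of G and λ-independent points, so each such coordinate is linear in λ; the λ² term in each signed area is a multiple of (Q−V)×(Q−V) = 0, so 2·[VGF] and 2·[VUF] are each linear in λ. Evaluating at λ=0 and λ=1:
  2·[VGF] = −λ,   2·[VUF] = 3/16
So [VGF]:[VUF] = (−λ) / (3/16). Setting this equal to -4/3:
  −λ = -4/3·(3/16)  ⇒  λ = 1/4
Then r = λ/(1−λ) = (1/4)/(3/4) = 1/3. Check: with r = 1/3, G = (1, -1/4) and [VGF]:[VUF] = -4/3 as required.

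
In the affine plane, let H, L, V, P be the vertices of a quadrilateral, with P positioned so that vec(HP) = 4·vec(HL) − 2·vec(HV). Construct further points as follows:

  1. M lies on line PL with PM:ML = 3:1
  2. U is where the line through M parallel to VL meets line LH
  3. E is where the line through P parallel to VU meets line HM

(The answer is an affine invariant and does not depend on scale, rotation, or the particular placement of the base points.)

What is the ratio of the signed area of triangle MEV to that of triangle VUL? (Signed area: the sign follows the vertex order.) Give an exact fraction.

[MEV]:[VUL] = -7/3

Work in coordinates with H = (0, 0), L = (1, 0), V = (0, 1), P = (4, -2).
1. M lies on line PL with PM:ML = 3:1 ⇒ M = (7/4, -1/2)
2. U is where the line through M parallel to VL meets line LH ⇒ U = (5/4, 0)
3. E is where the line through P parallel to VU meets line HM ⇒ E = (7/3, -2/3)
2·[MEV] = 7/12, 2·[VUL] = -1/4
[MEV]:[VUL] = 7/12:-1/4 = -7/3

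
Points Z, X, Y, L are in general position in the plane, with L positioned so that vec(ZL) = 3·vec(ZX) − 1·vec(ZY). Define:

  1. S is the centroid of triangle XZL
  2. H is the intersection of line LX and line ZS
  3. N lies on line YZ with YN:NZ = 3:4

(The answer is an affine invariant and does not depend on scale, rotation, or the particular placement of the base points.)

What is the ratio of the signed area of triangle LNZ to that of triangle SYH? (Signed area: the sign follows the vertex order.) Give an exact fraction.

Work in coordinates with Z = (0, 0), X = (1, 0), Y = (0, 1), L = (3, -1).
1. S is the centroid of triangle XZL ⇒ S = (4/3, -1/3)
2. H is the intersection of line LX and line ZS ⇒ H = (2, -1/2)
3. N lies on line YZ with YN:NZ = 3:4 ⇒ N = (0, 4/7)
2·[LNZ] = 12/7, 2·[SYH] = -2/3
[LNZ]:[SYH] = 12/7:-2/3 = -18/7

[LNZ]:[SYH] = -18/7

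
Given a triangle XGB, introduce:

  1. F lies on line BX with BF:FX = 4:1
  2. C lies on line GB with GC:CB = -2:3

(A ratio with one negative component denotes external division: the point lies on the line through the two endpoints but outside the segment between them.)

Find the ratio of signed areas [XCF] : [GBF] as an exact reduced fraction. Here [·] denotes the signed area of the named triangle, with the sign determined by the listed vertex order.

Choose coordinates X = (0, 0), G = (1, 0), B = (0, 1).
1. F lies on line BX with BF:FX = 4:1 ⇒ F = (0, 1/5)
2. C lies on line GB with GC:CB = -2:3 ⇒ C = (3, -2)
2·[XCF] = 3/5, 2·[GBF] = 4/5
[XCF]:[GBF] = 3/5:4/5 = 3/4

[XCF]:[GBF] = 3/4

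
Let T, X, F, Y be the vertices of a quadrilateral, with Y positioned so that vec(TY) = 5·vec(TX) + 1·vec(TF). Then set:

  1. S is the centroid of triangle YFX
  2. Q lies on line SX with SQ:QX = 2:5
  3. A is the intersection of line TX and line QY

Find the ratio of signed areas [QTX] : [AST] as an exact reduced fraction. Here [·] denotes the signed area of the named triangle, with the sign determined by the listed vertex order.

Set T = (0, 0), X = (1, 0), F = (0, 1), Y = (5, 1); any affine frame gives the same invariant.
1. S is the centroid of triangle YFX ⇒ S = (2, 2/3)
2. Q lies on line SX with SQ:QX = 2:5 ⇒ Q = (12/7, 10/21)
3. A is the intersection of line TX and line QY ⇒ A = (-14/11, 0)
2·[QTX] = 10/21, 2·[AST] = -28/33
[QTX]:[AST] = 10/21:-28/33 = -55/98

[QTX]:[AST] = -55/98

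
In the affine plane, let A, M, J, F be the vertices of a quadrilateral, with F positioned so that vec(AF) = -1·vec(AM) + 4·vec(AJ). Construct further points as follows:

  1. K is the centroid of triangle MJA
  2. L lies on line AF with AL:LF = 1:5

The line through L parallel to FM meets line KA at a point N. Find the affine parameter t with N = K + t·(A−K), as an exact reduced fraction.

t = 2/3

Work in coordinates with A = (0, 0), M = (1, 0), J = (0, 1), F = (-1, 4).
1. K is the centroid of triangle MJA ⇒ K = (1/3, 1/3)
2. L lies on line AF with AL:LF = 1:5 ⇒ L = (-1/6, 2/3)
through L parallel to FM: direction (2, -4); meets KA at N = (1/9, 1/9)
N = K + t·(A−K) with t = 2/3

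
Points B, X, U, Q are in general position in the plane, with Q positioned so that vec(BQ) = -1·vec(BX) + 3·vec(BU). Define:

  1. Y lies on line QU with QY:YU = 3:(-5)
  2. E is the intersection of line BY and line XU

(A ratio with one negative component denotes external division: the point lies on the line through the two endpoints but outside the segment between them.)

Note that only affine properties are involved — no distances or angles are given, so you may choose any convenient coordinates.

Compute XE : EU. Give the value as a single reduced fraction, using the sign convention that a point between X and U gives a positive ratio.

Work in coordinates with B = (0, 0), X = (1, 0), U = (0, 1), Q = (-1, 3).
1. Y lies on line QU with QY:YU = 3:(-5) ⇒ Y = (-5/2, 6)
2. E is the intersection of line BY and line XU ⇒ E = (-5/7, 12/7)
E = X + t·(U−X) with t = 12/7, so XE:EU = t:(1−t) = 12/7:-5/7

XE:EU = -12/5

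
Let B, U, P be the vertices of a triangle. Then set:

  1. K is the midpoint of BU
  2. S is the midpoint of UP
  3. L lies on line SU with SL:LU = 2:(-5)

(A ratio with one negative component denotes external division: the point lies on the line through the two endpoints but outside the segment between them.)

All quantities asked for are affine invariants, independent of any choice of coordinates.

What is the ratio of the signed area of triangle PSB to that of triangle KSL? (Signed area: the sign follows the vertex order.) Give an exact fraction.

Assign B = (0, 0), U = (1, 0), P = (0, 1) — the answer is frame-independent, so this choice is without loss of generality.
1. K is the midpoint of BU ⇒ K = (1/2, 0)
2. S is the midpoint of UP ⇒ S = (1/2, 1/2)
3. L lies on line SU with SL:LU = 2:(-5) ⇒ L = (1/6, 5/6)
2·[PSB] = -1/2, 2·[KSL] = 1/6
[PSB]:[KSL] = -1/2:1/6 = -3

[PSB]:[KSL] = -3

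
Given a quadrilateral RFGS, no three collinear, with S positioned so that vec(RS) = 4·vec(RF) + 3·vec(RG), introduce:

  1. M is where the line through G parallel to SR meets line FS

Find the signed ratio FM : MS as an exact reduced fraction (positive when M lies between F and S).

Work in coordinates with R = (0, 0), F = (1, 0), G = (0, 1), S = (4, 3).
1. M is where the line through G parallel to SR meets line FS ⇒ M = (8, 7)
M = F + t·(S−F) with t = 7/3, so FM:MS = t:(1−t) = 7/3:-4/3

FM:MS = -7/4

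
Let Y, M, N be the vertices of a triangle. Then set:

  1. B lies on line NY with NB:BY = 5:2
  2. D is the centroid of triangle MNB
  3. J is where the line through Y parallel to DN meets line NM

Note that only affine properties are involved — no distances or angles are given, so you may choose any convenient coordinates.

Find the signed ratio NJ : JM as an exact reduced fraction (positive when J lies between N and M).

NJ:JM = -7/12

Choose coordinates Y = (0, 0), M = (1, 0), N = (0, 1).
1. B lies on line NY with NB:BY = 5:2 ⇒ B = (0, 2/7)
2. D is the centroid of triangle MNB ⇒ D = (1/3, 3/7)
3. J is where the line through Y parallel to DN meets line NM ⇒ J = (-7/5, 12/5)
J = N + t·(M−N) with t = -7/5, so NJ:JM = t:(1−t) = -7/5:12/5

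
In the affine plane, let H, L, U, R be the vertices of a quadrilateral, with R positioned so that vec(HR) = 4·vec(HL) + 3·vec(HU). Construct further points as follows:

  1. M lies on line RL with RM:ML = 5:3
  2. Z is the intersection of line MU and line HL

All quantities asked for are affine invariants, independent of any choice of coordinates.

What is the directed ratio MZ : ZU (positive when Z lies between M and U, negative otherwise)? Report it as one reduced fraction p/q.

MZ:ZU = -9/8

Work in coordinates with H = (0, 0), L = (1, 0), U = (0, 1), R = (4, 3).
1. M lies on line RL with RM:ML = 5:3 ⇒ M = (17/8, 9/8)
2. Z is the intersection of line MU and line HL ⇒ Z = (-17, 0)
Z = M + t·(U−M) with t = 9, so MZ:ZU = t:(1−t) = 9:-8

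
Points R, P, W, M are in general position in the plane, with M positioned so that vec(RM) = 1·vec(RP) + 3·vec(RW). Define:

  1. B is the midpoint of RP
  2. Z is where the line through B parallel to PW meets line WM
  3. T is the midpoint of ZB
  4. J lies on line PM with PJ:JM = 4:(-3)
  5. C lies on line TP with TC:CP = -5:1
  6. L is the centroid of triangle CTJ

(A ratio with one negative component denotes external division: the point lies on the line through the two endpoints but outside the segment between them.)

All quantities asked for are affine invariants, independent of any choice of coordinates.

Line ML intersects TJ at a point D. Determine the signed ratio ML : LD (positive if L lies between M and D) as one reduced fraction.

Work in coordinates with R = (0, 0), P = (1, 0), W = (0, 1), M = (1, 3).
1. B is the midpoint of RP ⇒ B = (1/2, 0)
2. Z is where the line through B parallel to PW meets line WM ⇒ Z = (-1/6, 2/3)
3. T is the midpoint of ZB ⇒ T = (1/6, 1/3)
4. J lies on line PM with PJ:JM = 4:(-3) ⇒ J = (1, 12)
5. C lies on line TP with TC:CP = -5:1 ⇒ C = (29/24, -1/12)
6. L is the centroid of triangle CTJ ⇒ L = (19/24, 49/12)
line ML meets TJ at D = (17/32, 87/16)
L = M + t·(D−M) with t = 4/9, so ML:LD = 4/9:5/9

ML:LD = 4/5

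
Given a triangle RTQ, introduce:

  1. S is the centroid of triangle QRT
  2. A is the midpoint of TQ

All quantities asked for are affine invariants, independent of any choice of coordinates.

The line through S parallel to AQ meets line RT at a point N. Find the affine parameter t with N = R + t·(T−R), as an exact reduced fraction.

t = 2/3

Choose coordinates R = (0, 0), T = (1, 0), Q = (0, 1).
1. S is the centroid of triangle QRT ⇒ S = (1/3, 1/3)
2. A is the midpoint of TQ ⇒ A = (1/2, 1/2)
through S parallel to AQ: direction (-1/2, 1/2); meets RT at N = (2/3, 0)
N = R + t·(T−R) with t = 2/3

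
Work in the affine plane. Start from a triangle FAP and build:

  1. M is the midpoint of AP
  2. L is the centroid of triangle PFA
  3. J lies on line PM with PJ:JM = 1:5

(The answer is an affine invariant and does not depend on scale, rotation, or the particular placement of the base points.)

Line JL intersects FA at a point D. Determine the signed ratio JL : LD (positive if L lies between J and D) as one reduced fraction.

JL:LD = 7/4

Work in coordinates with F = (0, 0), A = (1, 0), P = (0, 1).
1. M is the midpoint of AP ⇒ M = (1/2, 1/2)
2. L is the centroid of triangle PFA ⇒ L = (1/3, 1/3)
3. J lies on line PM with PJ:JM = 1:5 ⇒ J = (1/12, 11/12)
line JL meets FA at D = (10/21, 0)
L = J + t·(D−J) with t = 7/11, so JL:LD = 7/11:4/11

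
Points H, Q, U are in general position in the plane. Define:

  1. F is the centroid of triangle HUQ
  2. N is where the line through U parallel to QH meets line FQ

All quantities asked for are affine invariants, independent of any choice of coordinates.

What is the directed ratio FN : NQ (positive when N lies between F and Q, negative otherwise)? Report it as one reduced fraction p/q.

Work in coordinates with H = (0, 0), Q = (1, 0), U = (0, 1).
1. F is the centroid of triangle HUQ ⇒ F = (1/3, 1/3)
2. N is where the line through U parallel to QH meets line FQ ⇒ N = (-1, 1)
N = F + t·(Q−F) with t = -2, so FN:NQ = t:(1−t) = -2:3

FN:NQ = -2/3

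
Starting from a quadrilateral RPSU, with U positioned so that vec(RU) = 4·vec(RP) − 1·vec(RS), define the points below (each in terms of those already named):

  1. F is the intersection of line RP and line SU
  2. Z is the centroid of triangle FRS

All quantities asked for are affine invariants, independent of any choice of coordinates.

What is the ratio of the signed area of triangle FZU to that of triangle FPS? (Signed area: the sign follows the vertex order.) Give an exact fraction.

[FZU]:[FPS] = -2/3

Assign R = (0, 0), P = (1, 0), S = (0, 1), U = (4, -1) — the answer is frame-independent, so this choice is without loss of generality.
1. F is the intersection of line RP and line SU ⇒ F = (2, 0)
2. Z is the centroid of triangle FRS ⇒ Z = (2/3, 1/3)
2·[FZU] = 2/3, 2·[FPS] = -1
[FZU]:[FPS] = 2/3:-1 = -2/3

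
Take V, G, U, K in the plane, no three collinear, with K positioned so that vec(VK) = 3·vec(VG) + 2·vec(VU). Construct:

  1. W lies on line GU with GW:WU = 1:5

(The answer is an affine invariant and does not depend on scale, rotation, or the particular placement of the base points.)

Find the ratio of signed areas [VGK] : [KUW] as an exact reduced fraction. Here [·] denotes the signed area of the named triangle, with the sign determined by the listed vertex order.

Assign V = (0, 0), G = (1, 0), U = (0, 1), K = (3, 2) — the answer is frame-independent, so this choice is without loss of generality.
1. W lies on line GU with GW:WU = 1:5 ⇒ W = (5/6, 1/6)
2·[VGK] = 2, 2·[KUW] = 10/3
[VGK]:[KUW] = 2:10/3 = 3/5

[VGK]:[KUW] = 3/5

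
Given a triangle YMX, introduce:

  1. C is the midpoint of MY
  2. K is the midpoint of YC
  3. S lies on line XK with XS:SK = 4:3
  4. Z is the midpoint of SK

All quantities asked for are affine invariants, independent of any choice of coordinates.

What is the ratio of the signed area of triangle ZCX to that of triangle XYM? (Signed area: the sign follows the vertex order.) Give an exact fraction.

[ZCX]:[XYM] = 11/56

Assign Y = (0, 0), M = (1, 0), X = (0, 1) — the answer is frame-independent, so this choice is without loss of generality.
1. C is the midpoint of MY ⇒ C = (1/2, 0)
2. K is the midpoint of YC ⇒ K = (1/4, 0)
3. S lies on line XK with XS:SK = 4:3 ⇒ S = (1/7, 3/7)
4. Z is the midpoint of SK ⇒ Z = (11/56, 3/14)
2·[ZCX] = 11/56, 2·[XYM] = 1
[ZCX]:[XYM] = 11/56:1 = 11/56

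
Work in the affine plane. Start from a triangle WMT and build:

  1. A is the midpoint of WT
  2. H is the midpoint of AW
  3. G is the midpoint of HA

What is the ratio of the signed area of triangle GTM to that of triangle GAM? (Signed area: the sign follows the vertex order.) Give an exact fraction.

[GTM]:[GAM] = 5

Set W = (0, 0), M = (1, 0), T = (0, 1); any affine frame gives the same invariant.
1. A is the midpoint of WT ⇒ A = (0, 1/2)
2. H is the midpoint of AW ⇒ H = (0, 1/4)
3. G is the midpoint of HA ⇒ G = (0, 3/8)
2·[GTM] = -5/8, 2·[GAM] = -1/8
[GTM]:[GAM] = -5/8:-1/8 = 5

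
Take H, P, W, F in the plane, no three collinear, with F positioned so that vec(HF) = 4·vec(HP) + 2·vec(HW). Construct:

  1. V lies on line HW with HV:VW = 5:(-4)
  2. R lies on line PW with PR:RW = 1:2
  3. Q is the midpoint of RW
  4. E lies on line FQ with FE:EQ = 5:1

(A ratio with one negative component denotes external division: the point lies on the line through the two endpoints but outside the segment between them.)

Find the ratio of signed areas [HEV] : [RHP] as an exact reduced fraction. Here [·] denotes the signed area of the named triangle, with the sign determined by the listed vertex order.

[HEV]:[RHP] = 85/6

Work in coordinates with H = (0, 0), P = (1, 0), W = (0, 1), F = (4, 2).
1. V lies on line HW with HV:VW = 5:(-4) ⇒ V = (0, 5)
2. R lies on line PW with PR:RW = 1:2 ⇒ R = (2/3, 1/3)
3. Q is the midpoint of RW ⇒ Q = (1/3, 2/3)
4. E lies on line FQ with FE:EQ = 5:1 ⇒ E = (17/18, 8/9)
2·[HEV] = 85/18, 2·[RHP] = 1/3
[HEV]:[RHP] = 85/18:1/3 = 85/6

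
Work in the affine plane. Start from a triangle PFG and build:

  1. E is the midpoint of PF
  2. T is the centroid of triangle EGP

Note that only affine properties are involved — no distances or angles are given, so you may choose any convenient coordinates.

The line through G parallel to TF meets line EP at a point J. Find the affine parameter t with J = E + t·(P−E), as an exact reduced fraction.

t = -4

Choose coordinates P = (0, 0), F = (1, 0), G = (0, 1).
1. E is the midpoint of PF ⇒ E = (1/2, 0)
2. T is the centroid of triangle EGP ⇒ T = (1/6, 1/3)
through G parallel to TF: direction (5/6, -1/3); meets EP at J = (5/2, 0)
J = E + t·(P−E) with t = -4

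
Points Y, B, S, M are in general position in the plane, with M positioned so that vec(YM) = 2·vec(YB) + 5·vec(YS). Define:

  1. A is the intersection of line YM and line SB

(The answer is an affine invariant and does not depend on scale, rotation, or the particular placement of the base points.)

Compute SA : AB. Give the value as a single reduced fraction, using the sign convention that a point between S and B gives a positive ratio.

SA:AB = 2/5

Assign Y = (0, 0), B = (1, 0), S = (0, 1), M = (2, 5) — the answer is frame-independent, so this choice is without loss of generality.
1. A is the intersection of line YM and line SB ⇒ A = (2/7, 5/7)
A = S + t·(B−S) with t = 2/7, so SA:AB = t:(1−t) = 2/7:5/7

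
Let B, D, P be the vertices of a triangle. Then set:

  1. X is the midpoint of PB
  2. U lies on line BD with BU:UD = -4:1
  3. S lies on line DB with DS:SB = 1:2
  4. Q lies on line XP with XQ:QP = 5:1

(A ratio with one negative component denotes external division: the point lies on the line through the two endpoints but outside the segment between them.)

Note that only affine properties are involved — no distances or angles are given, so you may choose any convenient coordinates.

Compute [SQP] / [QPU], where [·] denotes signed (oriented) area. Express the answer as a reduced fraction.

[SQP]:[QPU] = 1/2

Assign B = (0, 0), D = (1, 0), P = (0, 1) — the answer is frame-independent, so this choice is without loss of generality.
1. X is the midpoint of PB ⇒ X = (0, 1/2)
2. U lies on line BD with BU:UD = -4:1 ⇒ U = (4/3, 0)
3. S lies on line DB with DS:SB = 1:2 ⇒ S = (2/3, 0)
4. Q lies on line XP with XQ:QP = 5:1 ⇒ Q = (0, 11/12)
2·[SQP] = -1/18, 2·[QPU] = -1/9
[SQP]:[QPU] = -1/18:-1/9 = 1/2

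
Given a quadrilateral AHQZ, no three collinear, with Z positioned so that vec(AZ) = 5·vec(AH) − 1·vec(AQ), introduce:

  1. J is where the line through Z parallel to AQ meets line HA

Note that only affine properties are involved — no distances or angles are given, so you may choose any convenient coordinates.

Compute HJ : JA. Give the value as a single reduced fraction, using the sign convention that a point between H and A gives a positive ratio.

Work in coordinates with A = (0, 0), H = (1, 0), Q = (0, 1), Z = (5, -1).
1. J is where the line through Z parallel to AQ meets line HA ⇒ J = (5, 0)
J = H + t·(A−H) with t = -4, so HJ:JA = t:(1−t) = -4:5

HJ:JA = -4/5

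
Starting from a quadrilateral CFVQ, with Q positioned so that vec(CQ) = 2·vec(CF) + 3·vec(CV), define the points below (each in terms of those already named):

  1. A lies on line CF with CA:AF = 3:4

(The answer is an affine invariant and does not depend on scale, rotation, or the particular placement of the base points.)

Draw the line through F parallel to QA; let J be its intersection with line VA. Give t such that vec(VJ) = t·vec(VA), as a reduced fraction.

t = 8/5

Work in coordinates with C = (0, 0), F = (1, 0), V = (0, 1), Q = (2, 3).
1. A lies on line CF with CA:AF = 3:4 ⇒ A = (3/7, 0)
through F parallel to QA: direction (-11/7, -3); meets VA at J = (24/35, -3/5)
J = V + t·(A−V) with t = 8/5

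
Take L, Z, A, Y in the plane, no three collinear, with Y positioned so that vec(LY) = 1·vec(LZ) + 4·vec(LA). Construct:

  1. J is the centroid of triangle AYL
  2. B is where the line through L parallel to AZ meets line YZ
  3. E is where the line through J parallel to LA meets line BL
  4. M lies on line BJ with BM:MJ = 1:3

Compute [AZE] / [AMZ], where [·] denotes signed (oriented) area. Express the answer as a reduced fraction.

[AZE]:[AMZ] = -2

Assign L = (0, 0), Z = (1, 0), A = (0, 1), Y = (1, 4) — the answer is frame-independent, so this choice is without loss of generality.
1. J is the centroid of triangle AYL ⇒ J = (1/3, 5/3)
2. B is where the line through L parallel to AZ meets line YZ ⇒ B = (1, -1)
3. E is where the line through J parallel to LA meets line BL ⇒ E = (1/3, -1/3)
4. M lies on line BJ with BM:MJ = 1:3 ⇒ M = (5/6, -1/3)
2·[AZE] = -1, 2·[AMZ] = 1/2
[AZE]:[AMZ] = -1:1/2 = -2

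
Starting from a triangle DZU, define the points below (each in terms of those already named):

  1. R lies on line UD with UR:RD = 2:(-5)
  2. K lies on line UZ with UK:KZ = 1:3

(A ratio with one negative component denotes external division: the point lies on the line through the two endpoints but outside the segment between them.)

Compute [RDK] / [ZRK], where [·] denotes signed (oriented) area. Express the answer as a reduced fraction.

Choose coordinates D = (0, 0), Z = (1, 0), U = (0, 1).
1. R lies on line UD with UR:RD = 2:(-5) ⇒ R = (0, 5/3)
2. K lies on line UZ with UK:KZ = 1:3 ⇒ K = (1/4, 3/4)
2·[RDK] = 5/12, 2·[ZRK] = 1/2
[RDK]:[ZRK] = 5/12:1/2 = 5/6

[RDK]:[ZRK] = 5/6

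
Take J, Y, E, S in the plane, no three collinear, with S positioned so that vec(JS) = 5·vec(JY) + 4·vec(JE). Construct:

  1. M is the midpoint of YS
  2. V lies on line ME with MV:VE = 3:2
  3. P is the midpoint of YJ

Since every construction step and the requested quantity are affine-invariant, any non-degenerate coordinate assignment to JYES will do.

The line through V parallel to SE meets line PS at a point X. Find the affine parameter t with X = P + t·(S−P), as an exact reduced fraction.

Assign J = (0, 0), Y = (1, 0), E = (0, 1), S = (5, 4) — the answer is frame-independent, so this choice is without loss of generality.
1. M is the midpoint of YS ⇒ M = (3, 2)
2. V lies on line ME with MV:VE = 3:2 ⇒ V = (6/5, 7/5)
3. P is the midpoint of YJ ⇒ P = (1/2, 0)
through V parallel to SE: direction (-5, -3); meets PS at X = (253/65, 196/65)
X = P + t·(S−P) with t = 49/65

t = 49/65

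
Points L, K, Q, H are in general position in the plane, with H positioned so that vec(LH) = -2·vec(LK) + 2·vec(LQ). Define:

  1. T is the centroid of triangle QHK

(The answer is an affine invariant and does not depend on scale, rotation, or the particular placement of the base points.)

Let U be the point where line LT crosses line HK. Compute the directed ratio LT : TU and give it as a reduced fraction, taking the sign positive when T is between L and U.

LT:TU = -7

Assign L = (0, 0), K = (1, 0), Q = (0, 1), H = (-2, 2) — the answer is frame-independent, so this choice is without loss of generality.
1. T is the centroid of triangle QHK ⇒ T = (-1/3, 1)
line LT meets HK at U = (-2/7, 6/7)
T = L + t·(U−L) with t = 7/6, so LT:TU = 7/6:-1/6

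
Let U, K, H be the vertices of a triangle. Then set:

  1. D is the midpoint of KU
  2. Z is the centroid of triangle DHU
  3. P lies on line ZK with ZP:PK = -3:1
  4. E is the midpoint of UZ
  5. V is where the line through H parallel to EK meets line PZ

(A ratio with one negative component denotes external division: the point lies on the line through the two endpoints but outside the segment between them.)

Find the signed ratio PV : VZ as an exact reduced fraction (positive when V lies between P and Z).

Choose coordinates U = (0, 0), K = (1, 0), H = (0, 1).
1. D is the midpoint of KU ⇒ D = (1/2, 0)
2. Z is the centroid of triangle DHU ⇒ Z = (1/6, 1/3)
3. P lies on line ZK with ZP:PK = -3:1 ⇒ P = (17/12, -1/6)
4. E is the midpoint of UZ ⇒ E = (1/12, 1/6)
5. V is where the line through H parallel to EK meets line PZ ⇒ V = (-11/4, 3/2)
V = P + t·(Z−P) with t = 10/3, so PV:VZ = t:(1−t) = 10/3:-7/3

PV:VZ = -10/7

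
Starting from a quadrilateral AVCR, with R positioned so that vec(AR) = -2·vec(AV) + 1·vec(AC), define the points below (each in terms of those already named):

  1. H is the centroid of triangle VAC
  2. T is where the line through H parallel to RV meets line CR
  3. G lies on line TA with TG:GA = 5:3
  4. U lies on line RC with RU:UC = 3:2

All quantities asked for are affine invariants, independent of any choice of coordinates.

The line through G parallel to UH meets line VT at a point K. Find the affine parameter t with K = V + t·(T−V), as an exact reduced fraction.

t = 237/232

Choose coordinates A = (0, 0), V = (1, 0), C = (0, 1), R = (-2, 1).
1. H is the centroid of triangle VAC ⇒ H = (1/3, 1/3)
2. T is where the line through H parallel to RV meets line CR ⇒ T = (-5/3, 1)
3. G lies on line TA with TG:GA = 5:3 ⇒ G = (-5/8, 3/8)
4. U lies on line RC with RU:UC = 3:2 ⇒ U = (-4/5, 1)
through G parallel to UH: direction (17/15, -2/3); meets VT at K = (-50/29, 237/232)
K = V + t·(T−V) with t = 237/232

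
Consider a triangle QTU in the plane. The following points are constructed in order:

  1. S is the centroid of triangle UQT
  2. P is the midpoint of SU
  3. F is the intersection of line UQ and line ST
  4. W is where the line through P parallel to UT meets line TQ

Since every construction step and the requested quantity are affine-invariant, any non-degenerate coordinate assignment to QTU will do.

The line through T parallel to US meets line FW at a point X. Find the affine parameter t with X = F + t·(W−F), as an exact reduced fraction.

Set Q = (0, 0), T = (1, 0), U = (0, 1); any affine frame gives the same invariant.
1. S is the centroid of triangle UQT ⇒ S = (1/3, 1/3)
2. P is the midpoint of SU ⇒ P = (1/6, 2/3)
3. F is the intersection of line UQ and line ST ⇒ F = (0, 1/2)
4. W is where the line through P parallel to UT meets line TQ ⇒ W = (5/6, 0)
through T parallel to US: direction (1/3, -2/3); meets FW at X = (15/14, -1/7)
X = F + t·(W−F) with t = 9/7

t = 9/7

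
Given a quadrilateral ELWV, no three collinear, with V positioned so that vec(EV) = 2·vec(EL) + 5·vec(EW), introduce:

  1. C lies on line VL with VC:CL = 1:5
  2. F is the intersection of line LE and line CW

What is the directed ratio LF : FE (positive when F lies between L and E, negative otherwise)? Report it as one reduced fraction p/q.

LF:FE = -30/11

Set E = (0, 0), L = (1, 0), W = (0, 1), V = (2, 5); any affine frame gives the same invariant.
1. C lies on line VL with VC:CL = 1:5 ⇒ C = (11/6, 25/6)
2. F is the intersection of line LE and line CW ⇒ F = (-11/19, 0)
F = L + t·(E−L) with t = 30/19, so LF:FE = t:(1−t) = 30/19:-11/19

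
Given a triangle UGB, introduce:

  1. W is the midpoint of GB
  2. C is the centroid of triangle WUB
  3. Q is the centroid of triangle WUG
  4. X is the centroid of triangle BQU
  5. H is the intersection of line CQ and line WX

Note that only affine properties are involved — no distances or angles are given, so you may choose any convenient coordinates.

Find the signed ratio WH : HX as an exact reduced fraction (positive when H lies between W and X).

Assign U = (0, 0), G = (1, 0), B = (0, 1) — the answer is frame-independent, so this choice is without loss of generality.
1. W is the midpoint of GB ⇒ W = (1/2, 1/2)
2. C is the centroid of triangle WUB ⇒ C = (1/6, 1/2)
3. Q is the centroid of triangle WUG ⇒ Q = (1/2, 1/6)
4. X is the centroid of triangle BQU ⇒ X = (1/6, 7/18)
5. H is the intersection of line CQ and line WX ⇒ H = (1/4, 5/12)
H = W + t·(X−W) with t = 3/4, so WH:HX = t:(1−t) = 3/4:1/4

WH:HX = 3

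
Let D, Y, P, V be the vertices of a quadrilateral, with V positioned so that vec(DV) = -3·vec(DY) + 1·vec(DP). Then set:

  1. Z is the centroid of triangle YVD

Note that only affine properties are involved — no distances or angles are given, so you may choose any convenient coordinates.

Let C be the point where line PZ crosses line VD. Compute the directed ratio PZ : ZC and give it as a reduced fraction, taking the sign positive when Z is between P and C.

Choose coordinates D = (0, 0), Y = (1, 0), P = (0, 1), V = (-3, 1).
1. Z is the centroid of triangle YVD ⇒ Z = (-2/3, 1/3)
line PZ meets VD at C = (-3/4, 1/4)
Z = P + t·(C−P) with t = 8/9, so PZ:ZC = 8/9:1/9

PZ:ZC = 8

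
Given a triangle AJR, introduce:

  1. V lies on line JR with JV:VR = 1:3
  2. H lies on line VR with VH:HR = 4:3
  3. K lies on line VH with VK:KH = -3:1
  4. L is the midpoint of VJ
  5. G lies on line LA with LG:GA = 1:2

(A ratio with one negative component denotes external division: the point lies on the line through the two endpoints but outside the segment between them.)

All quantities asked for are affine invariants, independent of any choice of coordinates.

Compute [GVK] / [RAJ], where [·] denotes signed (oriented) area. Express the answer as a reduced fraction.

[GVK]:[RAJ] = 3/14

Assign A = (0, 0), J = (1, 0), R = (0, 1) — the answer is frame-independent, so this choice is without loss of generality.
1. V lies on line JR with JV:VR = 1:3 ⇒ V = (3/4, 1/4)
2. H lies on line VR with VH:HR = 4:3 ⇒ H = (9/28, 19/28)
3. K lies on line VH with VK:KH = -3:1 ⇒ K = (3/28, 25/28)
4. L is the midpoint of VJ ⇒ L = (7/8, 1/8)
5. G lies on line LA with LG:GA = 1:2 ⇒ G = (7/12, 1/12)
2·[GVK] = 3/14, 2·[RAJ] = 1
[GVK]:[RAJ] = 3/14:1 = 3/14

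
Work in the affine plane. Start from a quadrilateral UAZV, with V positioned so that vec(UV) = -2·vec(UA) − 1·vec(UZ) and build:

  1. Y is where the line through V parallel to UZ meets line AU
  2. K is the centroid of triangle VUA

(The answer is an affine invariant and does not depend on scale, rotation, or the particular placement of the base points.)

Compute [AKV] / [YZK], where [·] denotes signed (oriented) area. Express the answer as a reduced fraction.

[AKV]:[YZK] = -1/7

Work in coordinates with U = (0, 0), A = (1, 0), Z = (0, 1), V = (-2, -1).
1. Y is where the line through V parallel to UZ meets line AU ⇒ Y = (-2, 0)
2. K is the centroid of triangle VUA ⇒ K = (-1/3, -1/3)
2·[AKV] = 1/3, 2·[YZK] = -7/3
[AKV]:[YZK] = 1/3:-7/3 = -1/7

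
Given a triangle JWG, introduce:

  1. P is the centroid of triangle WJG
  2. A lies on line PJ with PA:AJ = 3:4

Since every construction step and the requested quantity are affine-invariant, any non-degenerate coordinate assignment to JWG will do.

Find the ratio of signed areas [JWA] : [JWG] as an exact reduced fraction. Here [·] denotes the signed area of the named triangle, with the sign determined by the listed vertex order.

[JWA]:[JWG] = 4/21

Set J = (0, 0), W = (1, 0), G = (0, 1); any affine frame gives the same invariant.
1. P is the centroid of triangle WJG ⇒ P = (1/3, 1/3)
2. A lies on line PJ with PA:AJ = 3:4 ⇒ A = (4/21, 4/21)
2·[JWA] = 4/21, 2·[JWG] = 1
[JWA]:[JWG] = 4/21:1 = 4/21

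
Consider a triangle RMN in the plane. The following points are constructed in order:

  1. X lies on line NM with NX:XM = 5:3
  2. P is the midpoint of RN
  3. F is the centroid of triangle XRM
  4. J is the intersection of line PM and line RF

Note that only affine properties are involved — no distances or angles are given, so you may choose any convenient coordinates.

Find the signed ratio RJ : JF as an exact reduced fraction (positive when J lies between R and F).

RJ:JF = -24/5

Assign R = (0, 0), M = (1, 0), N = (0, 1) — the answer is frame-independent, so this choice is without loss of generality.
1. X lies on line NM with NX:XM = 5:3 ⇒ X = (5/8, 3/8)
2. P is the midpoint of RN ⇒ P = (0, 1/2)
3. F is the centroid of triangle XRM ⇒ F = (13/24, 1/8)
4. J is the intersection of line PM and line RF ⇒ J = (13/19, 3/19)
J = R + t·(F−R) with t = 24/19, so RJ:JF = t:(1−t) = 24/19:-5/19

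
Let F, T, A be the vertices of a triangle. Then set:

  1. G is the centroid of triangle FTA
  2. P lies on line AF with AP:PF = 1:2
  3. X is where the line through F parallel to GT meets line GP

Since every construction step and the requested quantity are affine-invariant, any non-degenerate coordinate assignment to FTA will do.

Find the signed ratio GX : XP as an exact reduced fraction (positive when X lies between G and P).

Choose coordinates F = (0, 0), T = (1, 0), A = (0, 1).
1. G is the centroid of triangle FTA ⇒ G = (1/3, 1/3)
2. P lies on line AF with AP:PF = 1:2 ⇒ P = (0, 2/3)
3. X is where the line through F parallel to GT meets line GP ⇒ X = (4/3, -2/3)
X = G + t·(P−G) with t = -3, so GX:XP = t:(1−t) = -3:4

GX:XP = -3/4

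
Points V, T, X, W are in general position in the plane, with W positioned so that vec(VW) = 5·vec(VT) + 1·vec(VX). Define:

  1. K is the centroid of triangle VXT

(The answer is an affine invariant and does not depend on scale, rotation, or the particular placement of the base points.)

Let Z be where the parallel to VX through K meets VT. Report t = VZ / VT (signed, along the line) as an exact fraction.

Work in coordinates with V = (0, 0), T = (1, 0), X = (0, 1), W = (5, 1).
1. K is the centroid of triangle VXT ⇒ K = (1/3, 1/3)
through K parallel to VX: direction (0, 1); meets VT at Z = (1/3, 0)
Z = V + t·(T−V) with t = 1/3

t = 1/3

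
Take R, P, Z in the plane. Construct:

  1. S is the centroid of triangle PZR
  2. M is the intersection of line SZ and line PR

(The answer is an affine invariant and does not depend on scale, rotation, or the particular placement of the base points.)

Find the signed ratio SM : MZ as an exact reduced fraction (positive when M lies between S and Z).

Work in coordinates with R = (0, 0), P = (1, 0), Z = (0, 1).
1. S is the centroid of triangle PZR ⇒ S = (1/3, 1/3)
2. M is the intersection of line SZ and line PR ⇒ M = (1/2, 0)
M = S + t·(Z−S) with t = -1/2, so SM:MZ = t:(1−t) = -1/2:3/2

SM:MZ = -1/3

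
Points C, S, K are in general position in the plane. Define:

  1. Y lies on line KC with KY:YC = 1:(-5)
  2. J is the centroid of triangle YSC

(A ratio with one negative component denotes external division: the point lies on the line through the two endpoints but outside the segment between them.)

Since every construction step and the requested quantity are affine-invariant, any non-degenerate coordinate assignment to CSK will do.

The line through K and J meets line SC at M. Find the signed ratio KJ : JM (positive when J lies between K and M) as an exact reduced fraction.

KJ:JM = 7/5

Assign C = (0, 0), S = (1, 0), K = (0, 1) — the answer is frame-independent, so this choice is without loss of generality.
1. Y lies on line KC with KY:YC = 1:(-5) ⇒ Y = (0, 5/4)
2. J is the centroid of triangle YSC ⇒ J = (1/3, 5/12)
line KJ meets SC at M = (4/7, 0)
J = K + t·(M−K) with t = 7/12, so KJ:JM = 7/12:5/12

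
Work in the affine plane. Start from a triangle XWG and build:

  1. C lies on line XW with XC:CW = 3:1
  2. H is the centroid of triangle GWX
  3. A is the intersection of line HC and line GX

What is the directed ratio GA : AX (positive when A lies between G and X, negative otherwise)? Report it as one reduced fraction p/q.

GA:AX = 2/3

Work in coordinates with X = (0, 0), W = (1, 0), G = (0, 1).
1. C lies on line XW with XC:CW = 3:1 ⇒ C = (3/4, 0)
2. H is the centroid of triangle GWX ⇒ H = (1/3, 1/3)
3. A is the intersection of line HC and line GX ⇒ A = (0, 3/5)
A = G + t·(X−G) with t = 2/5, so GA:AX = t:(1−t) = 2/5:3/5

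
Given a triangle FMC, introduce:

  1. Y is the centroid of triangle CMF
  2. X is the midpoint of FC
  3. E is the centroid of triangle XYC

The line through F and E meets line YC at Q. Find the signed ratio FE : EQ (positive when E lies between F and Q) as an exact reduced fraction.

FE:EQ = 5

Choose coordinates F = (0, 0), M = (1, 0), C = (0, 1).
1. Y is the centroid of triangle CMF ⇒ Y = (1/3, 1/3)
2. X is the midpoint of FC ⇒ X = (0, 1/2)
3. E is the centroid of triangle XYC ⇒ E = (1/9, 11/18)
line FE meets YC at Q = (2/15, 11/15)
E = F + t·(Q−F) with t = 5/6, so FE:EQ = 5/6:1/6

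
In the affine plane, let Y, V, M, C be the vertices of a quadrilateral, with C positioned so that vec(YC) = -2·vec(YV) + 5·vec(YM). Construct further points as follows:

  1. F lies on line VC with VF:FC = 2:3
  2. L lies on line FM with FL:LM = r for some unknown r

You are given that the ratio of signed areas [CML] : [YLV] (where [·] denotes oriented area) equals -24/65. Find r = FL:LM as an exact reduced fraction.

Set Y = (0, 0), V = (1, 0), M = (0, 1), C = (-2, 5); any affine frame gives the same invariant.
1. F lies on line VC with VF:FC = 2:3 ⇒ F = (-1/5, 2)
2. With FL:LM = r, write λ = r/(r+1) so L = F + λ·(M−F); L is affine-linear in λ
Every point depending on L is an affine combination of L and λ-independent points, so each such coordinate is linear in λ; the λ² term in each signed area is a multiple of (M−F)×(M−F) = 0, so 2·[CML] and 2·[YLV] are each linear in λ. Evaluating at λ=0 and λ=1:
  2·[CML] = -6/5·λ + 6/5,   2·[YLV] = λ − 2
So [CML]:[YLV] = (-6/5·λ + 6/5) / (λ − 2). Setting this equal to -24/65:
  -6/5·λ + 6/5 = -24/65·(λ − 2)  ⇒  λ = 5/9
Then r = λ/(1−λ) = (5/9)/(4/9) = 5/4. Check: with r = 5/4, L = (-4/45, 13/9) and [CML]:[YLV] = -24/65 as required.

r = 5/4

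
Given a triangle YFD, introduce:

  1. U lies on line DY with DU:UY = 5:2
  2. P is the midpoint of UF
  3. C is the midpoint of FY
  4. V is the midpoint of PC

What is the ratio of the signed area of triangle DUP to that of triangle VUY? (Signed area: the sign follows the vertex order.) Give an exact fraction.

[DUP]:[VUY] = 5/2

Choose coordinates Y = (0, 0), F = (1, 0), D = (0, 1).
1. U lies on line DY with DU:UY = 5:2 ⇒ U = (0, 2/7)
2. P is the midpoint of UF ⇒ P = (1/2, 1/7)
3. C is the midpoint of FY ⇒ C = (1/2, 0)
4. V is the midpoint of PC ⇒ V = (1/2, 1/14)
2·[DUP] = 5/14, 2·[VUY] = 1/7
[DUP]:[VUY] = 5/14:1/7 = 5/2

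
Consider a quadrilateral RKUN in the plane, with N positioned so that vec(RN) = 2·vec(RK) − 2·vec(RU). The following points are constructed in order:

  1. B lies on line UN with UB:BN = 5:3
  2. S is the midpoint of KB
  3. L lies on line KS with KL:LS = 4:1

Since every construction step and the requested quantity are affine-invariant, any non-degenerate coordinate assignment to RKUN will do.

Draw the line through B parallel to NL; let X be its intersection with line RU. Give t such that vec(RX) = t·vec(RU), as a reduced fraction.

t = 17/12

Work in coordinates with R = (0, 0), K = (1, 0), U = (0, 1), N = (2, -2).
1. B lies on line UN with UB:BN = 5:3 ⇒ B = (5/4, -7/8)
2. S is the midpoint of KB ⇒ S = (9/8, -7/16)
3. L lies on line KS with KL:LS = 4:1 ⇒ L = (11/10, -7/20)
through B parallel to NL: direction (-9/10, 33/20); meets RU at X = (0, 17/12)
X = R + t·(U−R) with t = 17/12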